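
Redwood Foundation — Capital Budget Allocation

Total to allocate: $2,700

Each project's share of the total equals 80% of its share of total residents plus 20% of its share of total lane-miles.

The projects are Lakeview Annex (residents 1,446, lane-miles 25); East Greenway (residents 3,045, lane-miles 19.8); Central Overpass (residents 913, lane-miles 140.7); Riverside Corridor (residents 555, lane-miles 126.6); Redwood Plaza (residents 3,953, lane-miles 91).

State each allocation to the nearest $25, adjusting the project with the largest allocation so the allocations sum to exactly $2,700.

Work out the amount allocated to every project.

Lakeview Annex: $350; East Greenway: $700; Central Overpass: $375; Riverside Corridor: $300; Redwood Plaza: $975

Totals — residents 9,912, lane-miles 403.1.
Combined weights (80% residents + 20% lane-miles): Lakeview Annex 0.1291; East Greenway 0.2556; Central Overpass 0.1435; Riverside Corridor 0.1076; Redwood Plaza 0.3642.
Raw shares: Lakeview Annex 348.60; East Greenway 690.08; Central Overpass 387.44; Riverside Corridor 290.54; Redwood Plaza 983.33.
Rounded to nearest $25: Lakeview Annex $350; East Greenway $700; Central Overpass $375; Riverside Corridor $300; Redwood Plaza $975. Sum = $2,700.
Rounded total matches; no reconciliation needed.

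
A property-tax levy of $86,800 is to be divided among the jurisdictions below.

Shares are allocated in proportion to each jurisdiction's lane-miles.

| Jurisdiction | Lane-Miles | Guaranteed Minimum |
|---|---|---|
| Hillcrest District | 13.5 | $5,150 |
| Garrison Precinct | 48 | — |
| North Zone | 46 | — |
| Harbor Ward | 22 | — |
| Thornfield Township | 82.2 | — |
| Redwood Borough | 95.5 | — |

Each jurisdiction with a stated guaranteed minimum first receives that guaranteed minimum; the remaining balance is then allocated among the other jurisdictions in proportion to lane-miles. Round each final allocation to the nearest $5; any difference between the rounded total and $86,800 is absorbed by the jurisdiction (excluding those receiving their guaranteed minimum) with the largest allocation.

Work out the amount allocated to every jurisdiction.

Hillcrest District: $5,150 | Garrison Precinct: $13,345 | North Zone: $12,790 | Harbor Ward: $6,115 | Thornfield Township: $22,850 | Redwood Borough: $26,550

Guaranteed amounts: Hillcrest District $5,150. Remaining pool $81,650.
Remaining pool split over remaining lane-miles 293.7: Garrison Precinct 13,344.23 → $13,345; North Zone 12,788.22 → $12,790; Harbor Ward 6,116.10 → $6,115; Thornfield Township 22,851.99 → $22,850; Redwood Borough 26,549.46 → $26,550.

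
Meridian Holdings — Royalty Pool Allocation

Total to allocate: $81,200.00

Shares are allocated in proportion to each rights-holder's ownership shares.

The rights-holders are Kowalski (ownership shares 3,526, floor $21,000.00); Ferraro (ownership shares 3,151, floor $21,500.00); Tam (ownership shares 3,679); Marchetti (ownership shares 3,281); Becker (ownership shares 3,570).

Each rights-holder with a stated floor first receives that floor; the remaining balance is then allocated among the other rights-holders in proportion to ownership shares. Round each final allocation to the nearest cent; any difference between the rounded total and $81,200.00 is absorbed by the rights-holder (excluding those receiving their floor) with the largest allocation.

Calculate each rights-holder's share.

Guaranteed amounts: Kowalski $21,000.00; Ferraro $21,500.00. Remaining pool $38,700.00.
Remaining pool split over remaining ownership shares 10,530: Tam 13,521.1111 → $13,521.11; Marchetti 12,058.3761 → $12,058.38; Becker 13,120.5128 → $13,120.51.

Kowalski: $21,000.00; Ferraro: $21,500.00; Tam: $13,521.11; Marchetti: $12,058.38; Becker: $13,120.51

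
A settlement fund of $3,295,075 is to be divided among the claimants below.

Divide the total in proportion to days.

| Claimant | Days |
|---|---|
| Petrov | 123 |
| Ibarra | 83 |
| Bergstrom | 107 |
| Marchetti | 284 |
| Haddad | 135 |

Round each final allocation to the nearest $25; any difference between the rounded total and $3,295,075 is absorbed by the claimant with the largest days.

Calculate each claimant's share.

Sum of days: 123 + 83 + 107 + 284 + 135 = 732.
Proportional shares: Petrov 553,680.64; Ibarra 373,621.89; Bergstrom 481,657.14; Marchetti 1,278,417.08; Haddad 607,698.26.
After rounding ($25): Petrov $553,675; Ibarra $373,625; Bergstrom $481,650; Marchetti $1,278,425; Haddad $607,700. Sum = $3,295,075.
Sum already equals the total — no adjustment.

Petrov: $553,675; Ibarra: $373,625; Bergstrom: $481,650; Marchetti: $1,278,425; Haddad: $607,700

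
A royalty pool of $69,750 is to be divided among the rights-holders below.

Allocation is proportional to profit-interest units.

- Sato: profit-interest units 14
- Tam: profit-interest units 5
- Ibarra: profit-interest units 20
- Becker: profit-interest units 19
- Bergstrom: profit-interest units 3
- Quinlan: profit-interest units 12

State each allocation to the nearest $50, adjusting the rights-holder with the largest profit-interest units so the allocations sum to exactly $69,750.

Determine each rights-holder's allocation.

Profit-interest units total: 14 + 5 + 20 + 19 + 3 + 12 = 73.
Unrounded shares: Sato 13,376.71; Tam 4,777.40; Ibarra 19,109.59; Becker 18,154.11; Bergstrom 2,866.44; Quinlan 11,465.75.
Rounded to nearest $50: Sato $13,400; Tam $4,800; Ibarra $19,100; Becker $18,150; Bergstrom $2,850; Quinlan $11,450. Sum = $69,750.
Rounded total matches; no reconciliation needed.

Sato: $13,400; Tam: $4,800; Ibarra: $19,100; Becker: $18,150; Bergstrom: $2,850; Quinlan: $11,450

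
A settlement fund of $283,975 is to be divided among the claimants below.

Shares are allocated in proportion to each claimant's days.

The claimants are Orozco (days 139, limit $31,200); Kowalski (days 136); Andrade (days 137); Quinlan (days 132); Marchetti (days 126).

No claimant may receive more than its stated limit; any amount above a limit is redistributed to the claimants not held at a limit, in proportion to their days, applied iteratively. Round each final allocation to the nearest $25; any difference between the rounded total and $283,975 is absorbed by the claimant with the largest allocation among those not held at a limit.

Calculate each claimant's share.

Total days = 670.
Unconstrained shares: Orozco 58,914.22; Kowalski 57,642.69; Andrade 58,066.53; Quinlan 55,947.31; Marchetti 53,404.25.
Held at cap: Orozco ($31,200); residual $252,775 reallocated over remaining days 531.
Shares after redistribution: Kowalski 64,740.87 → $64,750; Andrade 65,216.90 → $65,225; Quinlan 62,836.72 → $62,825; Marchetti 59,980.51 → $59,975.

Orozco: $31,200 | Kowalski: $64,750 | Andrade: $65,225 | Quinlan: $62,825 | Marchetti: $59,975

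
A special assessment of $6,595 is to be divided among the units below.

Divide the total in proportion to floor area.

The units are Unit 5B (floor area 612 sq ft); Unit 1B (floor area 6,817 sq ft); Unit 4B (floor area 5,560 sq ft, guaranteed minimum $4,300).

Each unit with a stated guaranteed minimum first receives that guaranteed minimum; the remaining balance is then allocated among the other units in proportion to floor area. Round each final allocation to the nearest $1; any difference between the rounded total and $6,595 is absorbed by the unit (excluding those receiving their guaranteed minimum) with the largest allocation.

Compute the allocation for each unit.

Unit 5B: $189 · Unit 1B: $2,106 · Unit 4B: $4,300

Minimums first: Unit 4B $4,300. Remaining pool $2,295.
Remaining pool split over remaining floor area 7,429: Unit 5B 189.06 → $189; Unit 1B 2,105.94 → $2,106.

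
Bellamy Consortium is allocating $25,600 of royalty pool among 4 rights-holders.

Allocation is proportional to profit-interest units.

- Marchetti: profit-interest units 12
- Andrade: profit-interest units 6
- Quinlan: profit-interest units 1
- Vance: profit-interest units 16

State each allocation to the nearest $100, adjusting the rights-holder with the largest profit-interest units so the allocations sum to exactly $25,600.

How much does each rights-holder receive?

Marchetti: $8,800 · Andrade: $4,400 · Quinlan: $700 · Vance: $11,700

Combined profit-interest units = 12 + 6 + 1 + 16 = 35.
Unrounded shares: Marchetti 8,777.14; Andrade 4,388.57; Quinlan 731.43; Vance 11,702.86.
After rounding ($100): Marchetti $8,800; Andrade $4,400; Quinlan $700; Vance $11,700. Sum = $25,600.
Sum already equals the total — no adjustment.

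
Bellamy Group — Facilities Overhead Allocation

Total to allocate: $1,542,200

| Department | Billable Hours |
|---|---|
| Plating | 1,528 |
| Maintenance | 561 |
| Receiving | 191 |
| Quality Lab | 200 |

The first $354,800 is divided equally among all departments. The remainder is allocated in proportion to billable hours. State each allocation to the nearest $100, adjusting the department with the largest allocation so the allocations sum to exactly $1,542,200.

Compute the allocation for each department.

$354,800 shared equally gives $88,700 per department.
Remainder $1,187,400 by billable hours (total 2,480): Plating 731,591.61 → $731,600; Maintenance 268,601.37 → $268,600; Receiving 91,448.95 → $91,400; Quality Lab 95,758.06 → $95,800.
Totals: Plating $88,700 + $731,600 = $820,300; Maintenance $88,700 + $268,600 = $357,300; Receiving $88,700 + $91,400 = $180,100; Quality Lab $88,700 + $95,800 = $184,500.

Plating: $820,300 | Maintenance: $357,300 | Receiving: $180,100 | Quality Lab: $184,500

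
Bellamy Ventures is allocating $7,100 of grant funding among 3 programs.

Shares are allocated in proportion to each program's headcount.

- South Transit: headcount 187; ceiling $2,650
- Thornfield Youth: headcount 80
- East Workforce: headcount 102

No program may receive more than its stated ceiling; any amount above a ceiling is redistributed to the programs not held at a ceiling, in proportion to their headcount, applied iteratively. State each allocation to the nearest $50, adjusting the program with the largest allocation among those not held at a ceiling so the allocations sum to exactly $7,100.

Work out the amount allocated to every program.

South Transit: $2,650; Thornfield Youth: $1,950; East Workforce: $2,500

Headcount total: 369.
Pro-rata shares before constraints: South Transit 3,598.10; Thornfield Youth 1,539.30; East Workforce 1,962.60.
Cap binds for South Transit ($2,650); residual $4,450 reallocated over remaining headcount 182.
Shares after redistribution: Thornfield Youth 1,956.04 → $1,950; East Workforce 2,493.96 → $2,500.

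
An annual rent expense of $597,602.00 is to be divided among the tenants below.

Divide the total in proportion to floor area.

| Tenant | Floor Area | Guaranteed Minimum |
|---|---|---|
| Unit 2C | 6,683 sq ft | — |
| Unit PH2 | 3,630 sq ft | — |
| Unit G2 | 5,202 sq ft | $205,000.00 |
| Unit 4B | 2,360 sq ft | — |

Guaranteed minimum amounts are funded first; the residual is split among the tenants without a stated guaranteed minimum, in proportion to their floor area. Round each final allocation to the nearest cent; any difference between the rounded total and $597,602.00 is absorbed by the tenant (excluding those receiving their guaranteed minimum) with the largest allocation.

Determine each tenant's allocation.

Unit 2C: $207,035.36 · Unit PH2: $112,455.24 · Unit G2: $205,000.00 · Unit 4B: $73,111.40

Guaranteed amounts: Unit G2 $205,000.00. Remaining pool $392,602.00.
Remaining pool split over remaining floor area 12,673: Unit 2C 207,035.3638 → $207,035.36; Unit PH2 112,455.2403 → $112,455.24; Unit 4B 73,111.3959 → $73,111.40.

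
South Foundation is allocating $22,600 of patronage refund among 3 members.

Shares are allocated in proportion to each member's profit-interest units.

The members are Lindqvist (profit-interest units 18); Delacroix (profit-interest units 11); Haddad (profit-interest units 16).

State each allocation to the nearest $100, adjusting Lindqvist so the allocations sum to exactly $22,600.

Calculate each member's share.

Sum of profit-interest units: 45.
Unrounded shares: Lindqvist 18/45 × $22,600 = 9,040.00; Delacroix 11/45 × $22,600 = 5,524.44; Haddad 16/45 × $22,600 = 8,035.56.
At nearest $100: Lindqvist $9,000; Delacroix $5,500; Haddad $8,000. Sum = $22,500.
Difference $22,600 − $22,500 = +$100 applied to Lindqvist: Lindqvist becomes $9,100.

Lindqvist: $9,100; Delacroix: $5,500; Haddad: $8,000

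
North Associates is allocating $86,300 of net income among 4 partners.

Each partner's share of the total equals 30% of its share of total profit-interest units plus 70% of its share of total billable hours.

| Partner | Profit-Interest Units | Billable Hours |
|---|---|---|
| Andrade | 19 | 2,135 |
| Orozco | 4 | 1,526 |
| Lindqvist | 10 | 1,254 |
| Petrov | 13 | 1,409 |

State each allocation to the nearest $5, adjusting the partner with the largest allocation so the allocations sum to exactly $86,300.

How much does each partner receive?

Andrade: $31,090 · Orozco: $16,830 · Lindqvist: $17,605 · Petrov: $20,775

Totals — profit-interest units 46, billable hours 6,324.
Blended shares (30% profit-interest units + 70% billable hours): Andrade 0.3602; Orozco 0.1950; Lindqvist 0.2040; Petrov 0.2407.
Proportional shares: Andrade 31,088.28; Orozco 16,828.42; Lindqvist 17,607.09; Petrov 20,776.21.
After rounding ($5): Andrade $31,090; Orozco $16,830; Lindqvist $17,605; Petrov $20,775. Sum = $86,300.
Rounded total matches; no reconciliation needed.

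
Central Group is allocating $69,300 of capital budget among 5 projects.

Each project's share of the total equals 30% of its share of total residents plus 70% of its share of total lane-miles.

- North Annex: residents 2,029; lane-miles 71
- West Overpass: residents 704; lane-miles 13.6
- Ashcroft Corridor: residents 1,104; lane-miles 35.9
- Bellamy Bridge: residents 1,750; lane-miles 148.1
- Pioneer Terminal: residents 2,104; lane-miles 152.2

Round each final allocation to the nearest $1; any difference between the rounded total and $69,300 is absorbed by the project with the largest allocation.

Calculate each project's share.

Residents total 7,691; lane-miles total 420.8.
Combined weights (30% residents + 70% lane-miles): North Annex 0.1973; West Overpass 0.0501; Ashcroft Corridor 0.1028; Bellamy Bridge 0.3146; Pioneer Terminal 0.3353.
Pro-rata amounts: North Annex 13,669.62; West Overpass 3,470.84; Ashcroft Corridor 7,122.86; Bellamy Bridge 21,803.56; Pioneer Terminal 23,233.13.
At nearest $1: North Annex $13,670; West Overpass $3,471; Ashcroft Corridor $7,123; Bellamy Bridge $21,804; Pioneer Terminal $23,233. Sum = $69,301.
Difference $69,300 − $69,301 = −$1 applied to largest allocation (Pioneer Terminal): Pioneer Terminal becomes $23,232.

North Annex: $13,670 · West Overpass: $3,471 · Ashcroft Corridor: $7,123 · Bellamy Bridge: $21,804 · Pioneer Terminal: $23,232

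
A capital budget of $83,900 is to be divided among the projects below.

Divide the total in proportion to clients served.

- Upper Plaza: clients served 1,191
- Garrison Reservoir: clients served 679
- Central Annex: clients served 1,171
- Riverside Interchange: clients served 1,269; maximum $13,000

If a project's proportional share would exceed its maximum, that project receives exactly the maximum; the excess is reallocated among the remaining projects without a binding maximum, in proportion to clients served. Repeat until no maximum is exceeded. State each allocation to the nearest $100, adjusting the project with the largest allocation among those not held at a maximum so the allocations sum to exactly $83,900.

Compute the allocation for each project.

Upper Plaza: $27,800; Garrison Reservoir: $15,800; Central Annex: $27,300; Riverside Interchange: $13,000

Combined clients served = 4,310.
Proportional shares (ignoring caps): Upper Plaza 23,184.43; Garrison Reservoir 13,217.66; Central Annex 22,795.10; Riverside Interchange 24,702.81.
Cap binds for Riverside Interchange ($13,000); residual $70,900 reallocated over remaining clients served 3,041.
Redistributed shares: Upper Plaza 27,767.81 → $27,800; Garrison Reservoir 15,830.68 → $15,800; Central Annex 27,301.51 → $27,300.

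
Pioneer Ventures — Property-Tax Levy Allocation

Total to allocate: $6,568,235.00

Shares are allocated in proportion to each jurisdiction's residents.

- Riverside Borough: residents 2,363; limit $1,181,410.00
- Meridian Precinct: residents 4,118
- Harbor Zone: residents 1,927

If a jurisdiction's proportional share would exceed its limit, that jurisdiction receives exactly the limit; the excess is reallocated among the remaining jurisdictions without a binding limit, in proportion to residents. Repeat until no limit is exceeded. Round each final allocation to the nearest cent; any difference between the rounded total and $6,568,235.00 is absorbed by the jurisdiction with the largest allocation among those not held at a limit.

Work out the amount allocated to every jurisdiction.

Total residents = 8,408.
Pro-rata shares before constraints: Riverside Borough 1,845,949.0134; Meridian Precinct 3,216,935.2676; Harbor Zone 1,505,350.7190.
Cap binds for Riverside Borough ($1,181,410.00); remaining pool $5,386,825.00 reallocated over remaining residents 6,045.
Remaining shares: Meridian Precinct 3,669,635.2936 → $3,669,635.29; Harbor Zone 1,717,189.7064 → $1,717,189.71.

Riverside Borough: $1,181,410.00 | Meridian Precinct: $3,669,635.29 | Harbor Zone: $1,717,189.71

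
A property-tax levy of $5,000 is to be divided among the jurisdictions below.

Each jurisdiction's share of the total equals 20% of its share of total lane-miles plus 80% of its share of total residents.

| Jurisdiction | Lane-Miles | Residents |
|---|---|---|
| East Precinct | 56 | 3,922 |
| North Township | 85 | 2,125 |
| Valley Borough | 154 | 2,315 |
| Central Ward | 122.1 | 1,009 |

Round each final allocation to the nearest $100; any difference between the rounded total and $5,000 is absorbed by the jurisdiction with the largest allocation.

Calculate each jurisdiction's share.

East Precinct: $1,800 | North Township: $1,100 | Valley Borough: $1,400 | Central Ward: $700

Totals — lane-miles 417.1, residents 9,371.
Combined weights (20% lane-miles + 80% residents): East Precinct 0.3617; North Township 0.2222; Valley Borough 0.2715; Central Ward 0.1447.
Raw shares: East Precinct 1,808.36; North Township 1,110.84; Valley Borough 1,357.37; Central Ward 723.43.
After rounding ($100): East Precinct $1,800; North Township $1,100; Valley Borough $1,400; Central Ward $700. Sum = $5,000.
Sum already equals the total — no adjustment.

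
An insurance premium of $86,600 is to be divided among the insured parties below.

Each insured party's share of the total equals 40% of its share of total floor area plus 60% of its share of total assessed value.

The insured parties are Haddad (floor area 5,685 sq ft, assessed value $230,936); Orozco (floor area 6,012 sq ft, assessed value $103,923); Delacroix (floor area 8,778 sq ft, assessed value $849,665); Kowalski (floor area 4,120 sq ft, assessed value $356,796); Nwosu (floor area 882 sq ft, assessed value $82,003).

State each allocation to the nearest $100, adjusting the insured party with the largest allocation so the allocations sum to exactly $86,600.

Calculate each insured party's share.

Totals — floor area 25,477, assessed value 1,623,323.
Composite weights (40% floor area + 60% assessed value): Haddad 0.1746; Orozco 0.1328; Delacroix 0.4519; Kowalski 0.1966; Nwosu 0.0442.
Raw shares: Haddad 15,121.55; Orozco 11,500.67; Delacroix 39,131.51; Kowalski 17,022.27; Nwosu 3,824.00.
Rounded to nearest $100: Haddad $15,100; Orozco $11,500; Delacroix $39,100; Kowalski $17,000; Nwosu $3,800. Sum = $86,500.
Difference $86,600 − $86,500 = +$100 applied to largest allocation (Delacroix): Delacroix becomes $39,200.

Haddad: $15,100; Orozco: $11,500; Delacroix: $39,200; Kowalski: $17,000; Nwosu: $3,800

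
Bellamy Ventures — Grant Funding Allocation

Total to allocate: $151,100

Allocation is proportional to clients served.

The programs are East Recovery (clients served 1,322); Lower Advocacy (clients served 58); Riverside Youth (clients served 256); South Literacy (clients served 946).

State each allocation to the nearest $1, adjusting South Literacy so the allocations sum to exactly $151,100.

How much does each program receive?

East Recovery: $77,364 | Lower Advocacy: $3,394 | Riverside Youth: $14,981 | South Literacy: $55,361

Combined clients served = 2,582.
Raw shares: East Recovery 1,322/2,582 × $151,100 = 77,364.14; Lower Advocacy 58/2,582 × $151,100 = 3,394.19; Riverside Youth 256/2,582 × $151,100 = 14,981.25; South Literacy 946/2,582 × $151,100 = 55,360.42.
After rounding ($1): East Recovery $77,364; Lower Advocacy $3,394; Riverside Youth $14,981; South Literacy $55,360. Sum = $151,099.
Difference $151,100 − $151,099 = +$1 applied to South Literacy: South Literacy becomes $55,361.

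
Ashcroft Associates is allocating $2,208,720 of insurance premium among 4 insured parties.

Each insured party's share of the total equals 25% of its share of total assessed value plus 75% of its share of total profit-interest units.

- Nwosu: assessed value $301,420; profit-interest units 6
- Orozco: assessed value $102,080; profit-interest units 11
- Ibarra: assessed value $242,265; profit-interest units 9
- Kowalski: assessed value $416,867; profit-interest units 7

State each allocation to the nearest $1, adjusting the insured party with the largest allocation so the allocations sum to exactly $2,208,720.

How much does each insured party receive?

Nwosu: $457,817; Orozco: $605,224; Ibarra: $577,673; Kowalski: $568,006

Assessed value total 1,062,632; profit-interest units total 33.
Blended shares (25% assessed value + 75% profit-interest units): Nwosu 0.2073; Orozco 0.2740; Ibarra 0.2615; Kowalski 0.2572.
Unrounded shares: Nwosu 457,817.25; Orozco 605,224.27; Ibarra 577,672.83; Kowalski 568,005.65.
At nearest $1: Nwosu $457,817; Orozco $605,224; Ibarra $577,673; Kowalski $568,006. Sum = $2,208,720.
Rounded total matches; no reconciliation needed.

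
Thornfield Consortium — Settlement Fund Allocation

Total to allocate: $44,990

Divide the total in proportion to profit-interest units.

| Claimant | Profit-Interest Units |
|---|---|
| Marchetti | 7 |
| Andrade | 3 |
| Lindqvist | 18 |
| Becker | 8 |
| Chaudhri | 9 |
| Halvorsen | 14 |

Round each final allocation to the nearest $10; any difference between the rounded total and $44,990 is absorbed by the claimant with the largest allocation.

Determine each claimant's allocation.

Marchetti: $5,340 | Andrade: $2,290 | Lindqvist: $13,720 | Becker: $6,100 | Chaudhri: $6,860 | Halvorsen: $10,680

Total profit-interest units = 59.
Raw shares: Marchetti 7/59 × $44,990 = 5,337.80; Andrade 3/59 × $44,990 = 2,287.63; Lindqvist 18/59 × $44,990 = 13,725.76; Becker 8/59 × $44,990 = 6,100.34; Chaudhri 9/59 × $44,990 = 6,862.88; Halvorsen 14/59 × $44,990 = 10,675.59.
Rounded to nearest $10: Marchetti $5,340; Andrade $2,290; Lindqvist $13,730; Becker $6,100; Chaudhri $6,860; Halvorsen $10,680. Sum = $45,000.
Difference $44,990 − $45,000 = −$10 applied to largest allocation (Lindqvist): Lindqvist becomes $13,720.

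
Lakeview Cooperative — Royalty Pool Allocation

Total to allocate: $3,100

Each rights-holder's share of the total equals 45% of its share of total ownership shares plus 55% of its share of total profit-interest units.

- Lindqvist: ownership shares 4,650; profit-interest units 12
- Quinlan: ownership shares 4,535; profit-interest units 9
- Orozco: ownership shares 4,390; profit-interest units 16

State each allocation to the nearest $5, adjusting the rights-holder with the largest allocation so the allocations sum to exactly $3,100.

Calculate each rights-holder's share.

Lindqvist: $1,030; Quinlan: $880; Orozco: $1,190

Totals — ownership shares 13,575, profit-interest units 37.
Blended shares (45% ownership shares + 55% profit-interest units): Lindqvist 0.3325; Quinlan 0.2841; Orozco 0.3834.
Raw shares: Lindqvist 1,030.82; Quinlan 880.76; Orozco 1,188.42.
After rounding ($5): Lindqvist $1,030; Quinlan $880; Orozco $1,190. Sum = $3,100.
Sum already equals the total — no adjustment.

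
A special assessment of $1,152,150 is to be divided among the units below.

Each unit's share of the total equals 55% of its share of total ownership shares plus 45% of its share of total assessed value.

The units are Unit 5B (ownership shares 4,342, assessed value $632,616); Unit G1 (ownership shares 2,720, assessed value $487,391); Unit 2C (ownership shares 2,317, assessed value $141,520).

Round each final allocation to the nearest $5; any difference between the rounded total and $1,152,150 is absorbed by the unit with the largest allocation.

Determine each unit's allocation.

Unit 5B: $553,355 · Unit G1: $384,085 · Unit 2C: $214,710

Totals — ownership shares 9,379, assessed value 1,261,527.
Composite weights (55% ownership shares + 45% assessed value): Unit 5B 0.4803; Unit G1 0.3334; Unit 2C 0.1864.
Unrounded shares: Unit 5B 553,357.87; Unit G1 384,083.94; Unit 2C 214,708.19.
After rounding ($5): Unit 5B $553,360; Unit G1 $384,085; Unit 2C $214,710. Sum = $1,152,155.
Difference $1,152,150 − $1,152,155 = −$5 applied to largest allocation (Unit 5B): Unit 5B becomes $553,355.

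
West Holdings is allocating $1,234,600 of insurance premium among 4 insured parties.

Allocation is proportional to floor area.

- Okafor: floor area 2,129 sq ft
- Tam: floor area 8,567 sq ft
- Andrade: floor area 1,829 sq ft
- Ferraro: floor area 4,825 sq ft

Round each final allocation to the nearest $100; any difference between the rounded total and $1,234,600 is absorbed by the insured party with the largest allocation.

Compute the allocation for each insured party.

Okafor: $151,500 | Tam: $609,700 | Andrade: $130,100 | Ferraro: $343,300

Sum of floor area: 17,350.
Proportional shares: Okafor 2,129/17,350 × $1,234,600 = 151,496.45; Tam 8,567/17,350 × $1,234,600 = 609,614.88; Andrade 1,829/17,350 × $1,234,600 = 130,148.90; Ferraro 4,825/17,350 × $1,234,600 = 343,339.77.
At nearest $100: Okafor $151,500; Tam $609,600; Andrade $130,100; Ferraro $343,300. Sum = $1,234,500.
Difference $1,234,600 − $1,234,500 = +$100 applied to largest allocation (Tam): Tam becomes $609,700.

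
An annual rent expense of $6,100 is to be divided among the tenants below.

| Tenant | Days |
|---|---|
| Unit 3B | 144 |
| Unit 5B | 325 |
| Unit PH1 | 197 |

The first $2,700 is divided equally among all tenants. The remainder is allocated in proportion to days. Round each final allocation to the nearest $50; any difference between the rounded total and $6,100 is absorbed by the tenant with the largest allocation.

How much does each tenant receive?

Unit 3B: $1,650 · Unit 5B: $2,550 · Unit PH1: $1,900

$2,700 shared equally gives $900 per tenant.
Remainder $3,400 by days (total 666): Unit 3B 735.14 → $750; Unit 5B 1,659.16 → $1,650; Unit PH1 1,005.71 → $1,000.
Totals: Unit 3B $900 + $750 = $1,650; Unit 5B $900 + $1,650 = $2,550; Unit PH1 $900 + $1,000 = $1,900.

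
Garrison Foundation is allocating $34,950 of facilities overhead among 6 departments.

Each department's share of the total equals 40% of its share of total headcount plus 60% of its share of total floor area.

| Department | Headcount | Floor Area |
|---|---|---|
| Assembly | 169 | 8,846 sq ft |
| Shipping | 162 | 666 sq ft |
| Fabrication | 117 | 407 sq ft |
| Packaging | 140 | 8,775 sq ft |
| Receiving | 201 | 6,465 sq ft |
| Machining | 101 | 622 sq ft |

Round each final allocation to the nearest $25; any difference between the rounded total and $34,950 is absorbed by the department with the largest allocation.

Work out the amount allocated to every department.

Assembly: $9,850 · Shipping: $3,075 · Fabrication: $2,175 · Packaging: $9,325 · Receiving: $8,425 · Machining: $2,100

Totals — headcount 890, floor area 25,781.
Blended shares (40% headcount + 60% floor area): Assembly 0.2818; Shipping 0.0883; Fabrication 0.0621; Packaging 0.2671; Receiving 0.2408; Machining 0.0599.
Raw shares: Assembly 9,849.87; Shipping 3,086.39; Fabrication 2,168.87; Packaging 9,336.60; Receiving 8,415.85; Machining 2,092.42.
Rounded to nearest $25: Assembly $9,850; Shipping $3,075; Fabrication $2,175; Packaging $9,325; Receiving $8,425; Machining $2,100. Sum = $34,950.
Rounded total matches; no reconciliation needed.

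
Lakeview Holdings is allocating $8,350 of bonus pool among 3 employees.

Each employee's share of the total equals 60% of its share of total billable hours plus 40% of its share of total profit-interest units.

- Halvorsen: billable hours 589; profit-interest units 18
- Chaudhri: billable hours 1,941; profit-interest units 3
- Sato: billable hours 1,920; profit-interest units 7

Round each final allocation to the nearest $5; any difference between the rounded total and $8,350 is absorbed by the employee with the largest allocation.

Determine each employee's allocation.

Billable hours total 4,450; profit-interest units total 28.
Blended shares (60% billable hours + 40% profit-interest units): Halvorsen 0.3366; Chaudhri 0.3046; Sato 0.3589.
Unrounded shares: Halvorsen 2,810.26; Chaudhri 2,543.12; Sato 2,996.62.
After rounding ($5): Halvorsen $2,810; Chaudhri $2,545; Sato $2,995. Sum = $8,350.
Rounded total matches; no reconciliation needed.

Halvorsen: $2,810 · Chaudhri: $2,545 · Sato: $2,995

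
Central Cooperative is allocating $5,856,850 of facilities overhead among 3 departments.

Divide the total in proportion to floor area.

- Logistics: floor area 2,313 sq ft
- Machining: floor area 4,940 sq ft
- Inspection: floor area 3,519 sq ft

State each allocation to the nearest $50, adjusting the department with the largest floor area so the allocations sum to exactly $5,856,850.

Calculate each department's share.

Logistics: $1,257,600; Machining: $2,685,950; Inspection: $1,913,300

Combined floor area = 2,313 + 4,940 + 3,519 = 10,772.
Pro-rata amounts: Logistics 1,257,602.49; Machining 2,685,930.10; Inspection 1,913,317.41.
After rounding ($50): Logistics $1,257,600; Machining $2,685,950; Inspection $1,913,300. Sum = $5,856,850.
Rounded total matches; no reconciliation needed.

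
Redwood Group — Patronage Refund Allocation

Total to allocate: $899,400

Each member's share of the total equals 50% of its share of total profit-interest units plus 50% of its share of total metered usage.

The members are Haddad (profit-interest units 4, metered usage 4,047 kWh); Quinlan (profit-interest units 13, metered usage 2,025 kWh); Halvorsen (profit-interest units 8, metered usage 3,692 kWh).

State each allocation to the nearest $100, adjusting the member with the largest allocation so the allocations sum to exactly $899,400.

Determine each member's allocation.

Totals — profit-interest units 25, metered usage 9,764.
Composite weights (50% profit-interest units + 50% metered usage): Haddad 0.2872; Quinlan 0.3637; Halvorsen 0.3491.
Raw shares: Haddad 258,344.45; Quinlan 327,109.31; Halvorsen 313,946.24.
Rounded to nearest $100: Haddad $258,300; Quinlan $327,100; Halvorsen $313,900. Sum = $899,300.
Difference $899,400 − $899,300 = +$100 applied to largest allocation (Quinlan): Quinlan becomes $327,200.

Haddad: $258,300 · Quinlan: $327,200 · Halvorsen: $313,900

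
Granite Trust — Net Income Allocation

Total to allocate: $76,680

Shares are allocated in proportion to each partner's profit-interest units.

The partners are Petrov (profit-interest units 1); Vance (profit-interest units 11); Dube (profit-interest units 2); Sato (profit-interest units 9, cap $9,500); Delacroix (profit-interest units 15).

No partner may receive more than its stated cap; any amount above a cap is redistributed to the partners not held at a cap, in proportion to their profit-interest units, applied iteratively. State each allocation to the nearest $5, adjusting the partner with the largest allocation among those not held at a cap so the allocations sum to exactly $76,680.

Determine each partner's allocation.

Petrov: $2,315 | Vance: $25,480 | Dube: $4,635 | Sato: $9,500 | Delacroix: $34,750

Total profit-interest units = 38.
Pro-rata shares before constraints: Petrov 2,017.89; Vance 22,196.84; Dube 4,035.79; Sato 18,161.05; Delacroix 30,268.42.
Cap binds for Sato ($9,500); balance $67,180 reallocated over remaining profit-interest units 29.
Remaining shares: Petrov 2,316.55 → $2,315; Vance 25,482.07 → $25,480; Dube 4,633.10 → $4,635; Delacroix 34,748.28 → $34,750.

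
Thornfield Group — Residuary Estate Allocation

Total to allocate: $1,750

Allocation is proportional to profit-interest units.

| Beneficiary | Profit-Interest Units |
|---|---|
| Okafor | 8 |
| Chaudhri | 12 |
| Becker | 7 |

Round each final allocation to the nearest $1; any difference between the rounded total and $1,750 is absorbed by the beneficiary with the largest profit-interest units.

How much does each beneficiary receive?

Okafor: $519 · Chaudhri: $777 · Becker: $454

Sum of profit-interest units: 8 + 12 + 7 = 27.
Proportional shares: Okafor 518.52; Chaudhri 777.78; Becker 453.70.
After rounding ($1): Okafor $519; Chaudhri $778; Becker $454. Sum = $1,751.
Difference $1,750 − $1,751 = −$1 applied to largest profit-interest units (Chaudhri): Chaudhri becomes $777.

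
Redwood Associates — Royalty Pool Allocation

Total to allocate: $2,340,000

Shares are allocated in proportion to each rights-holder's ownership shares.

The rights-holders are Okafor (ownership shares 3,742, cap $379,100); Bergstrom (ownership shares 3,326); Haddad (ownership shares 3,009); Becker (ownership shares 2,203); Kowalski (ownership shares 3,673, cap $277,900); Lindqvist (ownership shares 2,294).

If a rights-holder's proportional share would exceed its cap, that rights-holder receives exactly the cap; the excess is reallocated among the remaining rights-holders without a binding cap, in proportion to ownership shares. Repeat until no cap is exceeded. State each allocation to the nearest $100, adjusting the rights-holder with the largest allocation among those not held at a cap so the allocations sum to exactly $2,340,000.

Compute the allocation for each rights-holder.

Okafor: $379,100 · Bergstrom: $516,800 · Haddad: $467,500 · Becker: $342,300 · Kowalski: $277,900 · Lindqvist: $356,400

Ownership shares total: 18,247.
Unconstrained shares: Okafor 479,875.05; Bergstrom 426,527.10; Haddad 385,874.94; Becker 282,513.29; Kowalski 471,026.47; Lindqvist 294,183.15.
Held at cap: Okafor ($379,100), Kowalski ($277,900); balance $1,683,000 reallocated over remaining ownership shares 10,832.
Shares after redistribution: Bergstrom 516,770.49 → $516,800; Haddad 467,517.26 → $467,500; Becker 342,286.65 → $342,300; Lindqvist 356,425.59 → $356,400.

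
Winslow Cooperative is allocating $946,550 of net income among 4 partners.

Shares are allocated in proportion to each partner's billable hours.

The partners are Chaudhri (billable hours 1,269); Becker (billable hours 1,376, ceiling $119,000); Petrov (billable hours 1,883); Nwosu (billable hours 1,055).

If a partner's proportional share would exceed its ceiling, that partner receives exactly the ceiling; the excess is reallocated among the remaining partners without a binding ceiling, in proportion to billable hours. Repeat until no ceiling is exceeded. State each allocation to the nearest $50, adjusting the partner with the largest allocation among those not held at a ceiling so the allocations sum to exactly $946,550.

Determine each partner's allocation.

Chaudhri: $249,600 | Becker: $119,000 | Petrov: $370,400 | Nwosu: $207,550

Combined billable hours = 5,583.
Unconstrained shares: Chaudhri 215,148.12; Becker 233,289.06; Petrov 319,246.58; Nwosu 178,866.25.
Held at cap: Becker ($119,000); balance $827,550 reallocated over remaining billable hours 4,207.
Shares after redistribution: Chaudhri 249,622.28 → $249,600; Petrov 370,400.92 → $370,400; Nwosu 207,526.80 → $207,550.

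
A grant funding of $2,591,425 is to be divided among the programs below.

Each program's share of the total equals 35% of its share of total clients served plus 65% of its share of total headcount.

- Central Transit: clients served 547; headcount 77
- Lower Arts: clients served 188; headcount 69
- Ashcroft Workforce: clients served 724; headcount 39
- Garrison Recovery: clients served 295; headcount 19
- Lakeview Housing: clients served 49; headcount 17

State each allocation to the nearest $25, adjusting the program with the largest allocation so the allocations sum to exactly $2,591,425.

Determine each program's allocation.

Totals — clients served 1,803, headcount 221.
Composite weights (35% clients served + 65% headcount): Central Transit 0.3327; Lower Arts 0.2394; Ashcroft Workforce 0.2552; Garrison Recovery 0.1131; Lakeview Housing 0.0595.
Raw shares: Central Transit 862,049.77; Lower Arts 620,480.20; Ashcroft Workforce 661,459.73; Garrison Recovery 293,214.61; Lakeview Housing 154,220.69.
At nearest $25: Central Transit $862,050; Lower Arts $620,475; Ashcroft Workforce $661,450; Garrison Recovery $293,225; Lakeview Housing $154,225. Sum = $2,591,425.
Sum already equals the total — no adjustment.

Central Transit: $862,050; Lower Arts: $620,475; Ashcroft Workforce: $661,450; Garrison Recovery: $293,225; Lakeview Housing: $154,225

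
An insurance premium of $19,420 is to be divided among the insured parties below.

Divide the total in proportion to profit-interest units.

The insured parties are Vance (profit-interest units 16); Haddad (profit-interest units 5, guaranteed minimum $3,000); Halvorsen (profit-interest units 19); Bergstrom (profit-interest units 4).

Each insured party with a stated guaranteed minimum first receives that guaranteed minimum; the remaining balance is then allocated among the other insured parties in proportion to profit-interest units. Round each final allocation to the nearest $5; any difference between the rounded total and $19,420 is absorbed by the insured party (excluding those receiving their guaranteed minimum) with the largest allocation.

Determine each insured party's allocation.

Minimums first: Haddad $3,000. Residual $16,420.
Residual split over remaining profit-interest units 39: Vance 6,736.41 → $6,735; Halvorsen 7,999.49 → $8,000; Bergstrom 1,684.10 → $1,685.

Vance: $6,735 · Haddad: $3,000 · Halvorsen: $8,000 · Bergstrom: $1,685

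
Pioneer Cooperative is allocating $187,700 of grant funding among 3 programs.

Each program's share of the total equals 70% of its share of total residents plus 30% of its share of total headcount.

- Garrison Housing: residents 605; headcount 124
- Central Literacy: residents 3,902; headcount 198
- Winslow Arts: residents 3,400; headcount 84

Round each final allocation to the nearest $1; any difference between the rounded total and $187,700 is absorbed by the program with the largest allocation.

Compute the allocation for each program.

Totals — residents 7,907, headcount 406.
Blended shares (70% residents + 30% headcount): Garrison Housing 0.1452; Central Literacy 0.4917; Winslow Arts 0.3631.
Pro-rata amounts: Garrison Housing 27,251.37; Central Literacy 92,300.76; Winslow Arts 68,147.88.
After rounding ($1): Garrison Housing $27,251; Central Literacy $92,301; Winslow Arts $68,148. Sum = $187,700.
No rounding difference to absorb.

Garrison Housing: $27,251; Central Literacy: $92,301; Winslow Arts: $68,148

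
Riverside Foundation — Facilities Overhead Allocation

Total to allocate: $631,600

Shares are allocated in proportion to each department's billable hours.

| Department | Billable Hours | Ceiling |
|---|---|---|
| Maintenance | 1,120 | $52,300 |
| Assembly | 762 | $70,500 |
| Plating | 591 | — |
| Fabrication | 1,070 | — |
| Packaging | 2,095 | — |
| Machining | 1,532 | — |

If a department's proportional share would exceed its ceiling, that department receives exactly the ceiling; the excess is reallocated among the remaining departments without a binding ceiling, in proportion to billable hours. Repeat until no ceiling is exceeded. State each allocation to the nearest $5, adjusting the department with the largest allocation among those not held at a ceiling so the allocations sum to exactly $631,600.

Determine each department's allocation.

Billable hours total: 7,170.
Unconstrained shares: Maintenance 98,659.97; Assembly 67,124.02; Plating 52,060.75; Fabrication 94,255.51; Packaging 184,547.00; Machining 134,952.75.
Capped: Maintenance ($52,300); remaining pool $579,300 reallocated over remaining billable hours 6,050.
Capped: Assembly ($70,500); remaining pool $508,800 reallocated over remaining billable hours 5,288.
Remaining shares: Plating 56,864.75 → $56,865; Fabrication 102,953.10 → $102,955; Packaging 201,576.40 → $201,575; Machining 147,405.75 → $147,405.

Maintenance: $52,300; Assembly: $70,500; Plating: $56,865; Fabrication: $102,955; Packaging: $201,575; Machining: $147,405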